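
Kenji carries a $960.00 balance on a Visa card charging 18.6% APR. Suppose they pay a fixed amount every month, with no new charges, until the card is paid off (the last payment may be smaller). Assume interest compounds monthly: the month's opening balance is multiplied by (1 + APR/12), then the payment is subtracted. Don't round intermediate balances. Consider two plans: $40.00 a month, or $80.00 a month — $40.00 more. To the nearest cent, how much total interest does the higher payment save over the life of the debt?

$139.37

Monthly rate r = 18.6%/12 = 1.55% = 0.0155.
At $40.00/mo: n = ⌈−ln(1 − rB₀/P)/ln(1+r)⌉ = 31 payments (last $9.89); total interest = total paid − $960.00 = $249.89.
At $80.00/mo: 14 payments (last $30.52); total interest $110.52.
Interest saved = $249.89 − $110.52 = $139.37.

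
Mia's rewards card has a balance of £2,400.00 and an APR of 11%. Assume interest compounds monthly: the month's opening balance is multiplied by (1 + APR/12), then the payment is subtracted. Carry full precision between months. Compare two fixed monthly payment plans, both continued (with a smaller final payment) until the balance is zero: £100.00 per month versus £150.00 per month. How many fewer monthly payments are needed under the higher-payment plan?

Monthly rate r = 11%/12 = 0.916667% = 0.00916667.
At £100.00/mo: n = ⌈−ln(1 − rB₀/P)/ln(1+r)⌉ = 28 payments (last £22.97); total interest = total paid − £2,400.00 = £322.97.
At £150.00/mo: 18 payments (last £57.39); total interest £207.39.
Payments saved = 28 − 18 = 10.

10 fewer payments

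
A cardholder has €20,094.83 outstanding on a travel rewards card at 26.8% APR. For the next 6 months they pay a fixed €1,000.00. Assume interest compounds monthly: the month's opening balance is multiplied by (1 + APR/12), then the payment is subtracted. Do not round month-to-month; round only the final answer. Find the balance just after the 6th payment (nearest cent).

Monthly rate r = 26.8%/12 = 2.23333% = 0.0223333.
Each month: B ← B·(1+r) − €1,000.00.
Month 1: interest €448.78; balance after payment €19,543.61.
Month 2: interest €436.47; balance after payment €18,980.09.
Month 3: interest €423.89; balance after payment €18,403.98.
Month 4: interest €411.02; balance after payment €17,815.00.
Month 5: interest €397.87; balance after payment €17,212.87.
Month 6: interest €384.42; balance after payment €16,597.29.

€16,597.29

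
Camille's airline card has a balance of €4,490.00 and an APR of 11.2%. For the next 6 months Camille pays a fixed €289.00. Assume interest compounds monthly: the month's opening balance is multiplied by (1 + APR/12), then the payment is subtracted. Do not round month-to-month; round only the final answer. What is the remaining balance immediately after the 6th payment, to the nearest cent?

Monthly rate r = 11.2%/12 = 0.933333% = 0.00933333.
Each month: B ← B·(1+r) − €289.00.
Month 1: interest €41.91; balance after payment €4,242.91.
Month 2: interest €39.60; balance after payment €3,993.51.
Month 3: interest €37.27; balance after payment €3,741.78.
Month 4: interest €34.92; balance after payment €3,487.70.
Month 5: interest €32.55; balance after payment €3,231.26.
Month 6: interest €30.16; balance after payment €2,972.41.

€2,972.41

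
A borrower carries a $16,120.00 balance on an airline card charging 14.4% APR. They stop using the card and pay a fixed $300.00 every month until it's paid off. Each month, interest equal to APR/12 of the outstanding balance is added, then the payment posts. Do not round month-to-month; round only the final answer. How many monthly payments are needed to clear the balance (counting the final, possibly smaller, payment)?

Monthly rate r = 14.4%/12 = 1.2% = 0.012.
Recurrence: B ← B·(1+r) − $300.00.
Month 1: interest $193.44; balance after payment $16,013.44.
Month 2: interest $192.16; balance after payment $15,905.60.
Closed form: n = −ln(1 − rB₀/P)/ln(1+r) = −ln(0.3552)/ln(1.012) ≈ 86.773, so the balance reaches zero during payment 87.

87 months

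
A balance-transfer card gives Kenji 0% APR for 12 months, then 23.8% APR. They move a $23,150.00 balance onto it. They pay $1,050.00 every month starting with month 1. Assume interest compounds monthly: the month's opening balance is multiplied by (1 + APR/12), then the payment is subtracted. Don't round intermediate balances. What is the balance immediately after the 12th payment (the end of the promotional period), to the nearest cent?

Promo months 1–12 at r₀ = 0%/12 = 0; months 13+ at r₁ = 23.8%/12 = 0.0198333.
After month 12 (no interest yet): B = $23,150.00 − 12·$1,050.00 = $10,550.00.

$10,550.00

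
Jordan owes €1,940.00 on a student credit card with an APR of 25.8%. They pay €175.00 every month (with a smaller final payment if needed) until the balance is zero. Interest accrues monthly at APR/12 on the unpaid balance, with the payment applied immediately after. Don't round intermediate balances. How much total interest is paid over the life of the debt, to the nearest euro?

Monthly rate r = 25.8%/12 = 2.15% = 0.0215.
Payoff takes n = ⌈−ln(1 − rB₀/P)/ln(1+r)⌉ = ⌈12.799⌉ = 13 payments; the last is €140.10.
Total paid = 12·€175.00 + €140.10 = €2,240.10.
Total interest = total paid − principal = €2,240.10 − €1,940.00 = €300.10.

€300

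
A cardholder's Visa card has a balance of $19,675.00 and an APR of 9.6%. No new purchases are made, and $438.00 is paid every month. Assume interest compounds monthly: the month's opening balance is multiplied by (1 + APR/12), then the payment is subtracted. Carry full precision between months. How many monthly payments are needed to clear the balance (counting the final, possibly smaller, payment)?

56 months

Monthly rate r = 9.6%/12 = 0.8% = 0.008.
Recurrence: B ← B·(1+r) − $438.00.
Month 1: interest $157.40; balance after payment $19,394.40.
Month 2: interest $155.16; balance after payment $19,111.56.
Closed form: n = −ln(1 − rB₀/P)/ln(1+r) = −ln(0.64064)/ln(1.008) ≈ 55.883, so the balance reaches zero during payment 56.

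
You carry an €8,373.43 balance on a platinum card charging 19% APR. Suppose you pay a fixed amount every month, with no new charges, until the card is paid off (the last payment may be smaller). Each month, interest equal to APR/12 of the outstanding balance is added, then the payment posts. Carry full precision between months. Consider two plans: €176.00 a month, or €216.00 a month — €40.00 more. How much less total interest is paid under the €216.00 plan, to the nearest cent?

€2,598.28

Monthly rate r = 19%/12 = 1.58333% = 0.0158333.
At €176.00/mo: n = ⌈−ln(1 − rB₀/P)/ln(1+r)⌉ = 90 payments (last €16.03); total interest = total paid − €8,373.43 = €7,306.60.
At €216.00/mo: 61 payments (last €121.75); total interest €4,708.32.
Interest saved = €7,306.60 − €4,708.32 = €2,598.28.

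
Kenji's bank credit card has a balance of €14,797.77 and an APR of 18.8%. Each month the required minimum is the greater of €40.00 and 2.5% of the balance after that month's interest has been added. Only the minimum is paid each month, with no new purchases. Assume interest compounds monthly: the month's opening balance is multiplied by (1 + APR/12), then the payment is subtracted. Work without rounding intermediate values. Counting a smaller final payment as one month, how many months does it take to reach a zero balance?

Monthly rate r = 18.8%/12 = 1.56667% = 0.0156667.
While 2.5% of the post-interest balance exceeds €40.00, each month B ← (B·(1+r))·(1 − 0.025), i.e. B shrinks by the factor (1+r)·0.975 = 0.99028.
This holds for months 1–230. Entering month 231 the balance is €1,563.27; 2.5% of the post-interest balance is now below €40.00, so the flat €40.00 minimum applies from here.
From month 231 a fixed €40.00 at rate r clears €1,563.27 in 61 more payments. Total: 230 + 61 = 291 months.

291 months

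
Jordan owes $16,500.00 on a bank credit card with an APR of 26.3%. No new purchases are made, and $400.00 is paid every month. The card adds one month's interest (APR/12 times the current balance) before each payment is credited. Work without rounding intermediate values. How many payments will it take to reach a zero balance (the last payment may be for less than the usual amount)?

Monthly rate r = 26.3%/12 = 2.19167% = 0.0219167.
Recurrence: B ← B·(1+r) − $400.00.
Month 1: interest $361.62; balance after payment $16,461.62.
Month 2: interest $360.78; balance after payment $16,422.41.
Closed form: n = −ln(1 − rB₀/P)/ln(1+r) = −ln(0.095938)/ln(1.02192) ≈ 108.121, so the balance reaches zero during payment 109.

109 payments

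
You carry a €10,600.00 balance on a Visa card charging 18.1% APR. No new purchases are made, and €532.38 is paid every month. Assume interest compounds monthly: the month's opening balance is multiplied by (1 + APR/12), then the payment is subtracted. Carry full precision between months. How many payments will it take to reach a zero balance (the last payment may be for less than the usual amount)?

Monthly rate r = 18.1%/12 = 1.50833% = 0.0150833.
Recurrence: B ← B·(1+r) − €532.38.
Month 1: interest €159.88; balance after payment €10,227.50.
Month 2: interest €154.26; balance after payment €9,849.39.
Closed form: n = −ln(1 − rB₀/P)/ln(1+r) = −ln(0.69968)/ln(1.01508) ≈ 23.855, so the balance reaches zero during payment 24.

24 payments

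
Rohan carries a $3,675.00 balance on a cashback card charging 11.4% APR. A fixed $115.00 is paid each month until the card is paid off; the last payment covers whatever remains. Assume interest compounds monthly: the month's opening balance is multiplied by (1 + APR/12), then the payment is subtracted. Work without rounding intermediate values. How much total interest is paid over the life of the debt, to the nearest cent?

Monthly rate r = 11.4%/12 = 0.95% = 0.0095.
Payoff takes n = ⌈−ln(1 − rB₀/P)/ln(1+r)⌉ = ⌈38.266⌉ = 39 payments; the last is $30.71.
Total paid = 38·$115.00 + $30.71 = $4,400.71.
Total interest = total paid − principal = $4,400.71 − $3,675.00 = $725.71.

$725.71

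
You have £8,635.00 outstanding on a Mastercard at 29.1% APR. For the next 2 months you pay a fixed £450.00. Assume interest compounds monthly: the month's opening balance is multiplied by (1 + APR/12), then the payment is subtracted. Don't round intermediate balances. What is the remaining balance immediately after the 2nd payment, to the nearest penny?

£8,147.96

Monthly rate r = 29.1%/12 = 2.425% = 0.02425.
Each month: B ← B·(1+r) − £450.00.
Month 1: interest £209.40; balance after payment £8,394.40.
Month 2: interest £203.56; balance after payment £8,147.96.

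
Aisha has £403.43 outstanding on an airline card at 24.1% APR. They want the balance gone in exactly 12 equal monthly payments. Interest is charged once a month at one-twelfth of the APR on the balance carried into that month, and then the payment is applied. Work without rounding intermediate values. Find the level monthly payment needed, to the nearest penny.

£38.17

Monthly rate r = 24.1%/12 = 2.00833% = 0.0200833.
Level-payment amortization: P = B₀·r / (1 − (1+r)^(−n)) = 403.43·0.0200833 / (1 − 1.02008^(−12)).
Denominator 1 − (1+r)^(−12) = 0.212279447.
P = 8.10222 / 0.212279447 ≈ 38.17.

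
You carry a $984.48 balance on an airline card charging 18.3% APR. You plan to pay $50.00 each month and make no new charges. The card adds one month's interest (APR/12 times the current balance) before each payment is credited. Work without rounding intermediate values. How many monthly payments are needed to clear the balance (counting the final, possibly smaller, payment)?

24 payments

Monthly rate r = 18.3%/12 = 1.525% = 0.01525.
Recurrence: B ← B·(1+r) − $50.00.
Month 1: interest $15.01; balance after payment $949.49.
Month 2: interest $14.48; balance after payment $913.97.
Closed form: n = −ln(1 − rB₀/P)/ln(1+r) = −ln(0.69973)/ln(1.01525) ≈ 23.592, so the balance reaches zero during payment 24.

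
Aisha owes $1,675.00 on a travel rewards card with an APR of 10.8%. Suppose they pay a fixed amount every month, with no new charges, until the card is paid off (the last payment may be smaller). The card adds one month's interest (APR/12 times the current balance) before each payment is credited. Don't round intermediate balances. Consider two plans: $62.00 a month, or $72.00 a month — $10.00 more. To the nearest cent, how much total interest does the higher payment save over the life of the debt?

$39.83

Monthly rate r = 10.8%/12 = 0.9% = 0.009.
At $62.00/mo: n = ⌈−ln(1 − rB₀/P)/ln(1+r)⌉ = 32 payments (last $5.78); total interest = total paid − $1,675.00 = $252.78.
At $72.00/mo: 27 payments (last $15.95); total interest $212.95.
Interest saved = $252.78 − $212.95 = $39.83.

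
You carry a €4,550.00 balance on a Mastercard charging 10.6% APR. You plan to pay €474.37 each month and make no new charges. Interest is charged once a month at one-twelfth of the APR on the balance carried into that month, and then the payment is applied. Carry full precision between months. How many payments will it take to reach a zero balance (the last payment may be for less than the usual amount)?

Monthly rate r = 10.6%/12 = 0.883333% = 0.00883333.
Recurrence: B ← B·(1+r) − €474.37.
Month 1: interest €40.19; balance after payment €4,115.82.
Month 2: interest €36.36; balance after payment €3,677.81.
Closed form: n = −ln(1 − rB₀/P)/ln(1+r) = −ln(0.91527)/ln(1.00883) ≈ 10.067, so the balance reaches zero during payment 11.

11 payments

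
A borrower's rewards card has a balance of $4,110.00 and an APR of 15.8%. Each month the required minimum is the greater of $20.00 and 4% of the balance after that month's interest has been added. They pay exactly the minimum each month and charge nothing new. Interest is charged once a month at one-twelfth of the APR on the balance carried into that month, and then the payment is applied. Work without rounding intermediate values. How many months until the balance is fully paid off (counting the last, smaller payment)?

107 months

Monthly rate r = 15.8%/12 = 1.31667% = 0.0131667.
While 4% of the post-interest balance exceeds $20.00, each month B ← (B·(1+r))·(1 − 0.04), i.e. B shrinks by the factor (1+r)·0.96 = 0.97264.
This holds for months 1–77. Entering month 78 the balance is $485.46; 4% of the post-interest balance is now below $20.00, so the flat $20.00 minimum applies from here.
From month 78 a fixed $20.00 at rate r clears $485.46 in 30 more payments. Total: 77 + 30 = 107 months.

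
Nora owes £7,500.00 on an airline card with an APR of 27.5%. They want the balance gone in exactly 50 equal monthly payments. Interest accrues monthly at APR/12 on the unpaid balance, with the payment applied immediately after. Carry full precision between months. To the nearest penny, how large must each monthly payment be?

£253.54

Monthly rate r = 27.5%/12 = 2.29167% = 0.0229167.
Level-payment amortization: P = B₀·r / (1 − (1+r)^(−n)) = 7500.00·0.0229167 / (1 − 1.02292^(−50)).
Denominator 1 − (1+r)^(−50) = 0.677902568.
P = 171.875 / 0.677902568 ≈ 253.54.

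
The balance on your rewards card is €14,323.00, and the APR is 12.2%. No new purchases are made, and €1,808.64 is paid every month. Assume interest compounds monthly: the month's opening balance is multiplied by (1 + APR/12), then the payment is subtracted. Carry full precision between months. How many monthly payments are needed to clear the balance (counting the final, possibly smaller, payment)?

Monthly rate r = 12.2%/12 = 1.01667% = 0.0101667.
Recurrence: B ← B·(1+r) − €1,808.64.
Month 1: interest €145.62; balance after payment €12,659.98.
Month 2: interest €128.71; balance after payment €10,980.05.
Closed form: n = −ln(1 − rB₀/P)/ln(1+r) = −ln(0.91949)/ln(1.01017) ≈ 8.298, so the balance reaches zero during payment 9.

9 months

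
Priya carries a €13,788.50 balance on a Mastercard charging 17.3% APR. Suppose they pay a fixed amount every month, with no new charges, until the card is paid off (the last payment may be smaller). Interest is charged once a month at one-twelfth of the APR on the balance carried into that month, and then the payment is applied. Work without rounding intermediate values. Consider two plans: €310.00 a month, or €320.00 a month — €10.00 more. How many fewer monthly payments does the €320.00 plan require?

4 fewer payments

Monthly rate r = 17.3%/12 = 1.44167% = 0.0144167.
At €310.00/mo: n = ⌈−ln(1 − rB₀/P)/ln(1+r)⌉ = 72 payments (last €191.65); total interest = total paid − €13,788.50 = €8,413.15.
At €320.00/mo: 68 payments (last €262.54); total interest €7,914.04.
Payments saved = 72 − 68 = 4.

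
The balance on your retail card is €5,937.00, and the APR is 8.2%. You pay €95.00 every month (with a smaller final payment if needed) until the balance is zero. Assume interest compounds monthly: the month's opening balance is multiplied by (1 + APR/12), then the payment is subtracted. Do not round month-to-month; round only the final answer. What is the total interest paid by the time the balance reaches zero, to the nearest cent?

€1,832.47

Monthly rate r = 8.2%/12 = 0.683333% = 0.00683333.
Payoff takes n = ⌈−ln(1 − rB₀/P)/ln(1+r)⌉ = ⌈81.783⌉ = 82 payments; the last is €74.47.
Total paid = 81·€95.00 + €74.47 = €7,769.47.
Total interest = total paid − principal = €7,769.47 − €5,937.00 = €1,832.47.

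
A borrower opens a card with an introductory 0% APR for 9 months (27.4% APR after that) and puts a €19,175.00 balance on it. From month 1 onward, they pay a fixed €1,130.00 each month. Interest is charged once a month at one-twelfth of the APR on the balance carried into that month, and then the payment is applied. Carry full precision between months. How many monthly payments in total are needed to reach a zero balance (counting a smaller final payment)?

Promo months 1–9 at r₀ = 0%/12 = 0; months 10+ at r₁ = 27.4%/12 = 0.0228333.
After month 9 (no interest yet): B = €19,175.00 − 9·€1,130.00 = €9,005.00.
Then at r₁ with €1,130.00/mo: n₂ = −ln(1 − r₁·B/P)/ln(1+r₁) ≈ 8.90 → 9 more payments.

18 payments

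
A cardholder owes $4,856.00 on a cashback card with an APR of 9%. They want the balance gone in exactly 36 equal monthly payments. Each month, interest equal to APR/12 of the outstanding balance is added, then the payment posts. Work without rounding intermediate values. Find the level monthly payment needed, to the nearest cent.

$154.42

Monthly rate r = 9%/12 = 0.75% = 0.0075.
Level-payment amortization: P = B₀·r / (1 − (1+r)^(−n)) = 4856.00·0.0075 / (1 − 1.0075^(−36)).
Denominator 1 − (1+r)^(−36) = 0.235851039.
P = 36.42 / 0.235851039 ≈ 154.42.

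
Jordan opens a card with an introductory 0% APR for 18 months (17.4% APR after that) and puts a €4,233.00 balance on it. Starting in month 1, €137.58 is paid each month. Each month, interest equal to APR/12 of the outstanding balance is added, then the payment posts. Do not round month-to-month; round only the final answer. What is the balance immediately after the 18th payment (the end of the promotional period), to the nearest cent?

Promo months 1–18 at r₀ = 0%/12 = 0; months 19+ at r₁ = 17.4%/12 = 0.0145.
After month 18 (no interest yet): B = €4,233.00 − 18·€137.58 = €1,756.56.

€1,756.56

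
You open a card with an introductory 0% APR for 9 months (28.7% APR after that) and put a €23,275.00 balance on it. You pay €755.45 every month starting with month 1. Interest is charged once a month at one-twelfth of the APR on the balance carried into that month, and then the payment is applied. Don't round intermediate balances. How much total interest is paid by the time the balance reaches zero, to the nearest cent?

Promo months 1–9 at r₀ = 0%/12 = 0; months 10+ at r₁ = 28.7%/12 = 0.0239167.
After month 9 (no interest yet): B = €23,275.00 − 9·€755.45 = €16,475.95.
Then at r₁ with €755.45/mo: n₂ = −ln(1 − r₁·B/P)/ln(1+r₁) ≈ 31.20 → 32 more payments.
Total paid = 40·€755.45 + €149.66 = €30,367.66; interest = €30,367.66 − €23,275.00 = €7,092.66.

€7,092.66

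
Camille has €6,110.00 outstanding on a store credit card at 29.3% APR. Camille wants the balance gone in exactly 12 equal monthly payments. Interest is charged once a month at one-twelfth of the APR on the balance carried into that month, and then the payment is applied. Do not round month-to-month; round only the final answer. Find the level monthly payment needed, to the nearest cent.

Monthly rate r = 29.3%/12 = 2.44167% = 0.0244167.
Level-payment amortization: P = B₀·r / (1 − (1+r)^(−n)) = 6110.00·0.0244167 / (1 − 1.02442^(−12)).
Denominator 1 − (1+r)^(−12) = 0.251347338.
P = 149.186 / 0.251347338 ≈ 593.54.

€593.54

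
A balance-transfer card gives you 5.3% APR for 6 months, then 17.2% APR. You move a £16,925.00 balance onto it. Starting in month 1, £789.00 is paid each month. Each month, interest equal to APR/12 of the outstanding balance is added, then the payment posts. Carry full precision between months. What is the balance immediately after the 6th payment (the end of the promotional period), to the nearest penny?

Promo months 1–6 at r₀ = 5.3%/12 = 0.00441667; months 7+ at r₁ = 17.2%/12 = 0.0143333.
After month 6: iterate B ← B·(1+r₀) − £789.00 for 6 months → £12,591.91.

£12,591.91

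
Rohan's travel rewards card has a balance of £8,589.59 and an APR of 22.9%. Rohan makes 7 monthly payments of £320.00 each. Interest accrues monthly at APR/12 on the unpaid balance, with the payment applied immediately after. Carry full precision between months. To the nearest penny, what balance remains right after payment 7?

£7,432.44

Monthly rate r = 22.9%/12 = 1.90833% = 0.0190833.
Each month: B ← B·(1+r) − £320.00.
Month 1: interest £163.92; balance after payment £8,433.51.
Month 2: interest £160.94; balance after payment £8,274.45.
Month 3: interest £157.90; balance after payment £8,112.35.
Month 4: interest £154.81; balance after payment £7,947.16.
Month 5: interest £151.66; balance after payment £7,778.82.
Month 6: interest £148.45; balance after payment £7,607.27.
Month 7: interest £145.17; balance after payment £7,432.44.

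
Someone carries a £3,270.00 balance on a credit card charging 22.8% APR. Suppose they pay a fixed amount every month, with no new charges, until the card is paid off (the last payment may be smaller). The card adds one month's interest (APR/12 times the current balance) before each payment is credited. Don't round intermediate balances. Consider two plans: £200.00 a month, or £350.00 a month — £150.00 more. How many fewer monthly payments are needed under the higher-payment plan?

Monthly rate r = 22.8%/12 = 1.9% = 0.019.
At £200.00/mo: n = ⌈−ln(1 − rB₀/P)/ln(1+r)⌉ = 20 payments (last £153.28); total interest = total paid − £3,270.00 = £683.28.
At £350.00/mo: 11 payments (last £134.79); total interest £364.79.
Payments saved = 20 − 11 = 9.

9 fewer payments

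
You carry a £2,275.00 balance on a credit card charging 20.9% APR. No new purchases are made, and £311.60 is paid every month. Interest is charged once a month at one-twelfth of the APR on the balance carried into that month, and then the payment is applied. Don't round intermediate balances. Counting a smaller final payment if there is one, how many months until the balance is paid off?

8 months

Monthly rate r = 20.9%/12 = 1.74167% = 0.0174167.
Recurrence: B ← B·(1+r) − £311.60.
Month 1: interest £39.62; balance after payment £2,003.02.
Month 2: interest £34.89; balance after payment £1,726.31.
Closed form: n = −ln(1 − rB₀/P)/ln(1+r) = −ln(0.87284)/ln(1.01742) ≈ 7.877, so the balance reaches zero during payment 8.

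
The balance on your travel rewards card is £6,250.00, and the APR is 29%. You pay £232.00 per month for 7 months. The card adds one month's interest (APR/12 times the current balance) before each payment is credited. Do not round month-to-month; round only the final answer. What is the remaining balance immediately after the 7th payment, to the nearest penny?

£5,640.51

Monthly rate r = 29%/12 = 2.41667% = 0.0241667.
Each month: B ← B·(1+r) − £232.00.
Month 1: interest £151.04; balance after payment £6,169.04.
Month 2: interest £149.09; balance after payment £6,086.13.
Month 3: interest £147.08; balance after payment £6,001.21.
Month 4: interest £145.03; balance after payment £5,914.24.
Month 5: interest £142.93; balance after payment £5,825.16.
Month 6: interest £140.77; balance after payment £5,733.94.
Month 7: interest £138.57; balance after payment £5,640.51.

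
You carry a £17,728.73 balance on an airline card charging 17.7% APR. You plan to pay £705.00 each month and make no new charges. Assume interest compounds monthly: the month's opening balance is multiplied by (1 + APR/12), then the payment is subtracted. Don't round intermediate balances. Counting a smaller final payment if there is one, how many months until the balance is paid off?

Monthly rate r = 17.7%/12 = 1.475% = 0.01475.
Recurrence: B ← B·(1+r) − £705.00.
Month 1: interest £261.50; balance after payment £17,285.23.
Month 2: interest £254.96; balance after payment £16,835.19.
Closed form: n = −ln(1 − rB₀/P)/ln(1+r) = −ln(0.62908)/ln(1.01475) ≈ 31.655, so the balance reaches zero during payment 32.

32 payments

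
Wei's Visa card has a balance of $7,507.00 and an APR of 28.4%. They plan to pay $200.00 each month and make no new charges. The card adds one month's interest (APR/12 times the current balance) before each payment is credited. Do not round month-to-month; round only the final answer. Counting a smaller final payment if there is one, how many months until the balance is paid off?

Monthly rate r = 28.4%/12 = 2.36667% = 0.0236667.
Recurrence: B ← B·(1+r) − $200.00.
Month 1: interest $177.67; balance after payment $7,484.67.
Month 2: interest $177.14; balance after payment $7,461.80.
Closed form: n = −ln(1 − rB₀/P)/ln(1+r) = −ln(0.11167)/ln(1.02367) ≈ 93.720, so the balance reaches zero during payment 94.

94 payments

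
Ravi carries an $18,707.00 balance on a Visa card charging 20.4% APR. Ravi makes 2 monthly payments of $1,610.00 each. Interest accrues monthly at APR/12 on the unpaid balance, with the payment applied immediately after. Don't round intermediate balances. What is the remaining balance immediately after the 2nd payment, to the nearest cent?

Monthly rate r = 20.4%/12 = 1.7% = 0.017.
Each month: B ← B·(1+r) − $1,610.00.
Month 1: interest $318.02; balance after payment $17,415.02.
Month 2: interest $296.06; balance after payment $16,101.07.

$16,101.07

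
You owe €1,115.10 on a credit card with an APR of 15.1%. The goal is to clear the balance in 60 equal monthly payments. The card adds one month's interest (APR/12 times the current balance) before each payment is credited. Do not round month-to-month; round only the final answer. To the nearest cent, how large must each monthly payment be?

Monthly rate r = 15.1%/12 = 1.25833% = 0.0125833.
Level-payment amortization: P = B₀·r / (1 − (1+r)^(−n)) = 1115.10·0.0125833 / (1 − 1.01258^(−60)).
Denominator 1 − (1+r)^(−60) = 0.527770068.
P = 14.0317 / 0.527770068 ≈ 26.59.

€26.59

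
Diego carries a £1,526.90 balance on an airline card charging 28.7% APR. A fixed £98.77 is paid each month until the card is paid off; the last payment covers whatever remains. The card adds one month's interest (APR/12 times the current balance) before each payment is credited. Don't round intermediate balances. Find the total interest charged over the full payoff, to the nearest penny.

Monthly rate r = 28.7%/12 = 2.39167% = 0.0239167.
Payoff takes n = ⌈−ln(1 − rB₀/P)/ln(1+r)⌉ = ⌈19.531⌉ = 20 payments; the last is £52.70.
Total paid = 19·£98.77 + £52.70 = £1,929.33.
Total interest = total paid − principal = £1,929.33 − £1,526.90 = £402.43.

£402.43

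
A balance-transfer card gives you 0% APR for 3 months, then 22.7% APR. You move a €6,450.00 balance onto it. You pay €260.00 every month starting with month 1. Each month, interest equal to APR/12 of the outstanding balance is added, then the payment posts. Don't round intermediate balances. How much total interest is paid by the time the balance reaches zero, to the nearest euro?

Promo months 1–3 at r₀ = 0%/12 = 0; months 4+ at r₁ = 22.7%/12 = 0.0189167.
After month 3 (no interest yet): B = €6,450.00 − 3·€260.00 = €5,670.00.
Then at r₁ with €260.00/mo: n₂ = −ln(1 − r₁·B/P)/ln(1+r₁) ≈ 28.38 → 29 more payments.
Total paid = 31·€260.00 + €100.59 = €8,160.59; interest = €8,160.59 − €6,450.00 = €1,710.59.

€1,711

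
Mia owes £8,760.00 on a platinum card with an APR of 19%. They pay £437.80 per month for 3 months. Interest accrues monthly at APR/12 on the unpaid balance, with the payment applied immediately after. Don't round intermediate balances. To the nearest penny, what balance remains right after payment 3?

£7,848.42

Monthly rate r = 19%/12 = 1.58333% = 0.0158333.
Each month: B ← B·(1+r) − £437.80.
Month 1: interest £138.70; balance after payment £8,460.90.
Month 2: interest £133.96; balance after payment £8,157.06.
Month 3: interest £129.15; balance after payment £7,848.42.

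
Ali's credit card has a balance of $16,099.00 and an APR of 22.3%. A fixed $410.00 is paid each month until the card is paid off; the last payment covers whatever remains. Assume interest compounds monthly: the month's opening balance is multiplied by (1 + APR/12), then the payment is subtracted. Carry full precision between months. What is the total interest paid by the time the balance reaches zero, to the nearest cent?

Monthly rate r = 22.3%/12 = 1.85833% = 0.0185833.
Payoff takes n = ⌈−ln(1 − rB₀/P)/ln(1+r)⌉ = ⌈71.048⌉ = 72 payments; the last is $19.78.
Total paid = 71·$410.00 + $19.78 = $29,129.78.
Total interest = total paid − principal = $29,129.78 − $16,099.00 = $13,030.78.

$13,030.78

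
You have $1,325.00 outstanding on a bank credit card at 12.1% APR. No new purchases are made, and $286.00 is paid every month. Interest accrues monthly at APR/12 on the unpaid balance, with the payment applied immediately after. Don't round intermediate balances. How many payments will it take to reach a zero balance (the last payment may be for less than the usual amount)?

5 payments

Monthly rate r = 12.1%/12 = 1.00833% = 0.0100833.
Recurrence: B ← B·(1+r) − $286.00.
Month 1: interest $13.36; balance after payment $1,052.36.
Month 2: interest $10.61; balance after payment $776.97.
Month 3: interest $7.83; balance after payment $498.81.
Month 4: interest $5.03; balance after payment $217.84.
Month 5: interest $2.20; balance after payment $0.00.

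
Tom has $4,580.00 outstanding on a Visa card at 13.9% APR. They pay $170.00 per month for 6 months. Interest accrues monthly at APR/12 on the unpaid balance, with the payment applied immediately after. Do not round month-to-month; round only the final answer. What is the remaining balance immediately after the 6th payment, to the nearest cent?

$3,857.67

Monthly rate r = 13.9%/12 = 1.15833% = 0.0115833.
Each month: B ← B·(1+r) − $170.00.
Month 1: interest $53.05; balance after payment $4,463.05.
Month 2: interest $51.70; balance after payment $4,344.75.
Month 3: interest $50.33; balance after payment $4,225.08.
Month 4: interest $48.94; balance after payment $4,104.02.
Month 5: interest $47.54; balance after payment $3,981.55.
Month 6: interest $46.12; balance after payment $3,857.67.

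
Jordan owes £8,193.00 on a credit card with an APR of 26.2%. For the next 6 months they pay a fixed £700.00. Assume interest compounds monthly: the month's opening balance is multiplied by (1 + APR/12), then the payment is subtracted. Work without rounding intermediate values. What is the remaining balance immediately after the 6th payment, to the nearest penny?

£4,890.57

Monthly rate r = 26.2%/12 = 2.18333% = 0.0218333.
Each month: B ← B·(1+r) − £700.00.
Month 1: interest £178.88; balance after payment £7,671.88.
Month 2: interest £167.50; balance after payment £7,139.38.
Month 3: interest £155.88; balance after payment £6,595.26.
Month 4: interest £144.00; balance after payment £6,039.26.
Month 5: interest £131.86; balance after payment £5,471.11.
Month 6: interest £119.45; balance after payment £4,890.57.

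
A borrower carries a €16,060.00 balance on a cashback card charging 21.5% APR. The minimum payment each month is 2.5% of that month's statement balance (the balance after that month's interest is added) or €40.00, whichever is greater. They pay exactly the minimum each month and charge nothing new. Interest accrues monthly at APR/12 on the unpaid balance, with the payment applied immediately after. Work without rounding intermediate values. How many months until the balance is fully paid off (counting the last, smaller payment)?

Monthly rate r = 21.5%/12 = 1.79167% = 0.0179167.
While 2.5% of the post-interest balance exceeds €40.00, each month B ← (B·(1+r))·(1 − 0.025), i.e. B shrinks by the factor (1+r)·0.975 = 0.99247.
This holds for months 1–308. Entering month 309 the balance is €1,565.07; 2.5% of the post-interest balance is now below €40.00, so the flat €40.00 minimum applies from here.
From month 309 a fixed €40.00 at rate r clears €1,565.07 in 68 more payments. Total: 308 + 68 = 376 months.

376 months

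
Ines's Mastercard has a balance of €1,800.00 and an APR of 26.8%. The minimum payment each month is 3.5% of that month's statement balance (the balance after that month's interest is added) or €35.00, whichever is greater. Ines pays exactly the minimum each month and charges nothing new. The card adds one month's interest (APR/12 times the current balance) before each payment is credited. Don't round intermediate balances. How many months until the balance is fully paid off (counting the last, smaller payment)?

Monthly rate r = 26.8%/12 = 2.23333% = 0.0223333.
While 3.5% of the post-interest balance exceeds €35.00, each month B ← (B·(1+r))·(1 − 0.035), i.e. B shrinks by the factor (1+r)·0.965 = 0.98655.
This holds for months 1–46. Entering month 47 the balance is €965.57; 3.5% of the post-interest balance is now below €35.00, so the flat €35.00 minimum applies from here.
From month 47 a fixed €35.00 at rate r clears €965.57 in 44 more payments. Total: 46 + 44 = 90 months.

90 months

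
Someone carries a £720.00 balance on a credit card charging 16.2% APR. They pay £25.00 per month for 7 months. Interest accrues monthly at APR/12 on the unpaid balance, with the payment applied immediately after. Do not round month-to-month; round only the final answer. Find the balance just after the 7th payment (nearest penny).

£608.61

Monthly rate r = 16.2%/12 = 1.35% = 0.0135.
Each month: B ← B·(1+r) − £25.00.
Month 1: interest £9.72; balance after payment £704.72.
Month 2: interest £9.51; balance after payment £689.23.
Month 3: interest £9.30; balance after payment £673.54.
Month 4: interest £9.09; balance after payment £657.63.
Month 5: interest £8.88; balance after payment £641.51.
Month 6: interest £8.66; balance after payment £625.17.
Month 7: interest £8.44; balance after payment £608.61.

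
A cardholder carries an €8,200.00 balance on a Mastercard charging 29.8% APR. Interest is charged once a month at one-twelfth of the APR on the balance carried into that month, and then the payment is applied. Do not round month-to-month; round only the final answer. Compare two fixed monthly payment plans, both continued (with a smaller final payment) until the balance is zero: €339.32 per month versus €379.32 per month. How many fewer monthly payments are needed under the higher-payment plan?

6 fewer payments

Monthly rate r = 29.8%/12 = 2.48333% = 0.0248333.
At €339.32/mo: n = ⌈−ln(1 − rB₀/P)/ln(1+r)⌉ = 38 payments (last €125.26); total interest = total paid − €8,200.00 = €4,480.10.
At €379.32/mo: 32 payments (last €144.10); total interest €3,703.02.
Payments saved = 38 − 32 = 6.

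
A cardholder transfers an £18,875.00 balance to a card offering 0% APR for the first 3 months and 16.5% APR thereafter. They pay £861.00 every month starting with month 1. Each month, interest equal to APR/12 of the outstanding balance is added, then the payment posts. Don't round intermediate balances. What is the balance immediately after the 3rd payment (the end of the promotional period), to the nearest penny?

Promo months 1–3 at r₀ = 0%/12 = 0; months 4+ at r₁ = 16.5%/12 = 0.01375.
After month 3 (no interest yet): B = £18,875.00 − 3·£861.00 = £16,292.00.

£16,292.00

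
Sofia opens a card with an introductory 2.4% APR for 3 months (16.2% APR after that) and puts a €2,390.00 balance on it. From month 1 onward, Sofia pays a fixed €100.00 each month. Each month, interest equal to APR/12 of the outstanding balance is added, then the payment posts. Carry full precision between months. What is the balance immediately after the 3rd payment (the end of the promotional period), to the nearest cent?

€2,103.77

Promo months 1–3 at r₀ = 2.4%/12 = 0.002; months 4+ at r₁ = 16.2%/12 = 0.0135.
After month 3: iterate B ← B·(1+r₀) − €100.00 for 3 months → €2,103.77.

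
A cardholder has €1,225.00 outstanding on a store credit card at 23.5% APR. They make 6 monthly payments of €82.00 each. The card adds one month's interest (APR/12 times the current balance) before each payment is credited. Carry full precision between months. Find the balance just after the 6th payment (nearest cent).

Monthly rate r = 23.5%/12 = 1.95833% = 0.0195833.
Each month: B ← B·(1+r) − €82.00.
Month 1: interest €23.99; balance after payment €1,166.99.
Month 2: interest €22.85; balance after payment €1,107.84.
Month 3: interest €21.70; balance after payment €1,047.54.
Month 4: interest €20.51; balance after payment €986.05.
Month 5: interest €19.31; balance after payment €923.36.
Month 6: interest €18.08; balance after payment €859.45.

€859.45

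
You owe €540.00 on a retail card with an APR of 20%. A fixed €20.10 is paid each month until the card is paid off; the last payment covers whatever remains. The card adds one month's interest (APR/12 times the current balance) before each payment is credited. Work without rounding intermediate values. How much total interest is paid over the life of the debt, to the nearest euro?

€182

Monthly rate r = 20%/12 = 1.66667% = 0.0166667.
Payoff takes n = ⌈−ln(1 − rB₀/P)/ln(1+r)⌉ = ⌈35.923⌉ = 36 payments; the last is €18.56.
Total paid = 35·€20.10 + €18.56 = €722.06.
Total interest = total paid − principal = €722.06 − €540.00 = €182.06.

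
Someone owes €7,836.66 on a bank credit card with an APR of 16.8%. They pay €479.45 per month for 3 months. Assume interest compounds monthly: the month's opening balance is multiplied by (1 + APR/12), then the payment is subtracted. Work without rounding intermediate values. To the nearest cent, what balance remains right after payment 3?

€6,711.85

Monthly rate r = 16.8%/12 = 1.4% = 0.014.
Each month: B ← B·(1+r) − €479.45.
Month 1: interest €109.71; balance after payment €7,466.92.
Month 2: interest €104.54; balance after payment €7,092.01.
Month 3: interest €99.29; balance after payment €6,711.85.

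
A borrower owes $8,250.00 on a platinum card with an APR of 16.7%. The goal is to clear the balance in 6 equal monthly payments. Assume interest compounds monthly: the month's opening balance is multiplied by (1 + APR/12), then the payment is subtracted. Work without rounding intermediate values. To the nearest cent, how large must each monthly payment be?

Monthly rate r = 16.7%/12 = 1.39167% = 0.0139167.
Level-payment amortization: P = B₀·r / (1 − (1+r)^(−n)) = 8250.00·0.0139167 / (1 − 1.01392^(−6)).
Denominator 1 − (1+r)^(−6) = 0.0795791925.
P = 114.812 / 0.0795791925 ≈ 1442.75.

$1,442.75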